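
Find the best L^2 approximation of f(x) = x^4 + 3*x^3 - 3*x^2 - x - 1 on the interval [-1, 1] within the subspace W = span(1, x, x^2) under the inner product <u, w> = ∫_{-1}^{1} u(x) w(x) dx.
g(x) = -15*x^2/7 + 4*x/5 - 38/35

The best approximation g ∈ W is the orthogonal projection of f onto W. Writing g = a_0 + a_1 x + a_2 x^2, the coefficients solve the normal equations G · a = b where
  G_{ij} = <φ_i, φ_j> and b_i = <f, φ_i>, with φ_0 = 1, φ_1 = x, φ_2 = x^2.
G =
  [2, 0, 2/3]
  [0, 2/3, 0]
  [2/3, 0, 2/5],
b = (-18/5, 8/15, -166/105).
Solving gives a_0 = -38/35, a_1 = 4/5, a_2 = -15/7, so
  g(x) = -15*x^2/7 + 4*x/5 - 38/35.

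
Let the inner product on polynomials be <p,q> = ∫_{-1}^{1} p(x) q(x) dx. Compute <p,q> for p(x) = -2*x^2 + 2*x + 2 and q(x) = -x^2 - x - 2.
<p,q> = -36/5

Expand the product: p(x)·q(x) = 2*x^4 - 6*x - 4.
∫_{-1}^{1} of each monomial x^k gives [2/(k+1) if k even, 0 if k odd]. Integrating term-by-term (or equivalently evaluating the antiderivative F(x) = 2*x^5/5 - 3*x^2 - 4*x at the endpoints):
  F(1) − F(−1) = -33/5 − (3/5) = -36/5.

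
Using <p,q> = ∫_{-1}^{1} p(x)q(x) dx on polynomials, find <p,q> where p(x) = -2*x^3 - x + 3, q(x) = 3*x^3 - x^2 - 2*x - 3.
<p,q> = -2098/105

Expand the product: p(x)·q(x) = -6*x^6 + 2*x^5 + x^4 + 16*x^3 - x^2 - 3*x - 9.
∫_{-1}^{1} of each monomial x^k gives [2/(k+1) if k even, 0 if k odd]. Integrating term-by-term (or equivalently evaluating the antiderivative F(x) = -6*x^7/7 + x^6/3 + x^5/5 + 4*x^4 - x^3/3 - 3*x^2/2 - 9*x at the endpoints):
  F(1) − F(−1) = -501/70 − (2693/210) = -2098/105.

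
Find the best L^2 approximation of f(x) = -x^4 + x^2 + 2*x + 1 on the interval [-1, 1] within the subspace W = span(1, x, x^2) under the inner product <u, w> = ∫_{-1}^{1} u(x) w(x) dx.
g(x) = x^2/7 + 2*x + 38/35

The best approximation g ∈ W is the orthogonal projection of f onto W. Writing g = a_0 + a_1 x + a_2 x^2, the coefficients solve the normal equations G · a = b where
  G_{ij} = <φ_i, φ_j> and b_i = <f, φ_i>, with φ_0 = 1, φ_1 = x, φ_2 = x^2.
G =
  [2, 0, 2/3]
  [0, 2/3, 0]
  [2/3, 0, 2/5],
b = (34/15, 4/3, 82/105).
Solving gives a_0 = 38/35, a_1 = 2, a_2 = 1/7, so
  g(x) = x^2/7 + 2*x + 38/35.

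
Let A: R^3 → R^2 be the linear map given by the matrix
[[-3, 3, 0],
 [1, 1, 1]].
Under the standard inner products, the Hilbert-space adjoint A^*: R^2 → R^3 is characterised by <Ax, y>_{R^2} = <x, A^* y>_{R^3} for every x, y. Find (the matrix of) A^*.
A^* = A^T =
[[-3, 1],
 [3, 1],
 [0, 1]]

For real matrices with standard dot products, the defining identity <Ax, y> = <x, A^* y> gives (Ax)^T y = x^T (A^*) y, i.e. x^T A^T y = x^T (A^*) y. Since this holds for all x, y, we must have A^* = A^T. Therefore
A^* =
[[-3, 1],
 [3, 1],
 [0, 1]].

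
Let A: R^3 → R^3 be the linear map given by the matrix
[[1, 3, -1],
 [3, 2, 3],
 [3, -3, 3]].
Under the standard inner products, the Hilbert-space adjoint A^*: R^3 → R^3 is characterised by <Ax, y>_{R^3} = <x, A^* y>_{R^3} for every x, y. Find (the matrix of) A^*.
A^* = A^T =
[[1, 3, 3],
 [3, 2, -3],
 [-1, 3, 3]]

For real matrices with standard dot products, the defining identity <Ax, y> = <x, A^* y> gives (Ax)^T y = x^T (A^*) y, i.e. x^T A^T y = x^T (A^*) y. Since this holds for all x, y, we must have A^* = A^T. Therefore
A^* =
[[1, 3, 3],
 [3, 2, -3],
 [-1, 3, 3]].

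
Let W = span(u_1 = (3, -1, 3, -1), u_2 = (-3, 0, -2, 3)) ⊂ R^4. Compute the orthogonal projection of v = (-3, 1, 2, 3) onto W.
proj_W(v) = (-42/29, -49/58, -7/58, 91/29)

Set up U = [u_1 | ... | u_2] ∈ R^(4×2). The projector onto W = col(U) is P = U (U^T U)^(-1) U^T.
Compute U^T U =
  [20, -18]
  [-18, 22],
and U^T v = (-7, 14).
Solve U^T U · c = U^T v for the coefficients: c = (49/58, 77/58). The projection is proj_W(v) = U c.
Check: (v - proj_W(v)) · u_1 = 0  (should be 0).
Check: (v - proj_W(v)) · u_2 = 0  (should be 0).
Result: proj_W(v) = (-42/29, -49/58, -7/58, 91/29).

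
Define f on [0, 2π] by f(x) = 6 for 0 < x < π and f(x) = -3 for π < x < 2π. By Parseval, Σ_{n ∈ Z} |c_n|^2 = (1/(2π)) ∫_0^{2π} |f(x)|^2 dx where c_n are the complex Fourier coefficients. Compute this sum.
Σ |c_n|^2 = 45/2

Parseval equates the L^2 energy of f (normalised by 1/(2π)) with the ℓ^2 sum of its Fourier coefficients: (1/(2π)) ∫_0^{2π} |f|^2 = Σ |c_n|^2.
Compute the left side: (1/(2π)) [∫_0^π 6^2 dx + ∫_π^{2π} (-3)^2 dx] = (1/(2π)) · (36π + 9π) = (36 + 9)/2 = 45/2.
So Σ_{n ∈ Z} |c_n|^2 = 45/2.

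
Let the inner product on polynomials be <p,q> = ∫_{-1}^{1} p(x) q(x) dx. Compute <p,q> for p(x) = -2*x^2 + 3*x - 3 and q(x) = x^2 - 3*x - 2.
<p,q> = 88/15

Expand the product: p(x)·q(x) = -2*x^4 + 9*x^3 - 8*x^2 + 3*x + 6.
∫_{-1}^{1} of each monomial x^k gives [2/(k+1) if k even, 0 if k odd]. Integrating term-by-term (or equivalently evaluating the antiderivative F(x) = -2*x^5/5 + 9*x^4/4 - 8*x^3/3 + 3*x^2/2 + 6*x at the endpoints):
  F(1) − F(−1) = 401/60 − (49/60) = 88/15.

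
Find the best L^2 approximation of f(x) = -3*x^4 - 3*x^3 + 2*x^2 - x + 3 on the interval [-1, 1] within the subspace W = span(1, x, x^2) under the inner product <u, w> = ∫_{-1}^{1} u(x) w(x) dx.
g(x) = -4*x^2/7 - 14*x/5 + 114/35

The best approximation g ∈ W is the orthogonal projection of f onto W. Writing g = a_0 + a_1 x + a_2 x^2, the coefficients solve the normal equations G · a = b where
  G_{ij} = <φ_i, φ_j> and b_i = <f, φ_i>, with φ_0 = 1, φ_1 = x, φ_2 = x^2.
G =
  [2, 0, 2/3]
  [0, 2/3, 0]
  [2/3, 0, 2/5],
b = (92/15, -28/15, 68/35).
Solving gives a_0 = 114/35, a_1 = -14/5, a_2 = -4/7, so
  g(x) = -4*x^2/7 - 14*x/5 + 114/35.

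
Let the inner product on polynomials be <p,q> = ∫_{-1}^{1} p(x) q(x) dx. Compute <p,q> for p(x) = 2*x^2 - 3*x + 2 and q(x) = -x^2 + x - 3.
<p,q> = -302/15

Expand the product: p(x)·q(x) = -2*x^4 + 5*x^3 - 11*x^2 + 11*x - 6.
∫_{-1}^{1} of each monomial x^k gives [2/(k+1) if k even, 0 if k odd]. Integrating term-by-term (or equivalently evaluating the antiderivative F(x) = -2*x^5/5 + 5*x^4/4 - 11*x^3/3 + 11*x^2/2 - 6*x at the endpoints):
  F(1) − F(−1) = -199/60 − (1009/60) = -302/15.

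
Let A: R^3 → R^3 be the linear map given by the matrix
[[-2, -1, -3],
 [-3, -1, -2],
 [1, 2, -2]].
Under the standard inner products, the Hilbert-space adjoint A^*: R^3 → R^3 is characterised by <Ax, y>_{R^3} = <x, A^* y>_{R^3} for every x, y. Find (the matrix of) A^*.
A^* = A^T =
[[-2, -3, 1],
 [-1, -1, 2],
 [-3, -2, -2]]

For real matrices with standard dot products, the defining identity <Ax, y> = <x, A^* y> gives (Ax)^T y = x^T (A^*) y, i.e. x^T A^T y = x^T (A^*) y. Since this holds for all x, y, we must have A^* = A^T. Therefore
A^* =
[[-2, -3, 1],
 [-1, -1, 2],
 [-3, -2, -2]].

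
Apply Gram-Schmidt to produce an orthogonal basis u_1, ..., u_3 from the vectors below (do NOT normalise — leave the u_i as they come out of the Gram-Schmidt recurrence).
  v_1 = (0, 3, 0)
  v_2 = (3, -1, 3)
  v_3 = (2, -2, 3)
Orthogonal basis:
  u_1 = (0, 3, 0)
  u_2 = (3, 0, 3)
  u_3 = (-1/2, 0, 1/2)

Apply the Gram-Schmidt recurrence
  u_1 = v_1
  u_i = v_i − Σ_{j<i} ((v_i · u_j) / (u_j · u_j)) · u_j.

Step by step this gives:
  u_1 = (0, 3, 0)
  u_2 = (3, 0, 3)
  u_3 = (-1/2, 0, 1/2)

Orthogonality check:
  u_2 · u_1 = 0 (should be 0)
  u_3 · u_1 = 0 (should be 0)
  u_3 · u_2 = 0 (should be 0)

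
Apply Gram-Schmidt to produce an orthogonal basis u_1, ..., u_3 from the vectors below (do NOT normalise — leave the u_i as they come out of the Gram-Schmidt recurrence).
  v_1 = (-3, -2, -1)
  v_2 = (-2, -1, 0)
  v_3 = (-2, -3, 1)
Orthogonal basis:
  u_1 = (-3, -2, -1)
  u_2 = (-2/7, 1/7, 4/7)
  u_3 = (5/6, -5/3, 5/6)

Apply the Gram-Schmidt recurrence
  u_1 = v_1
  u_i = v_i − Σ_{j<i} ((v_i · u_j) / (u_j · u_j)) · u_j.

Step by step this gives:
  u_1 = (-3, -2, -1)
  u_2 = (-2/7, 1/7, 4/7)
  u_3 = (5/6, -5/3, 5/6)

Orthogonality check:
  u_2 · u_1 = 0 (should be 0)
  u_3 · u_1 = 0 (should be 0)
  u_3 · u_2 = 0 (should be 0)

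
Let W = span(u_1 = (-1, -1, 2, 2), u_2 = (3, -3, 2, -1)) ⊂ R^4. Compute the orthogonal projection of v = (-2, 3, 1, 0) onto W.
proj_W(v) = (-445/226, 347/226, -83/113, 115/113)

Set up U = [u_1 | ... | u_2] ∈ R^(4×2). The projector onto W = col(U) is P = U (U^T U)^(-1) U^T.
Compute U^T U =
  [10, 2]
  [2, 23],
and U^T v = (1, -13).
Solve U^T U · c = U^T v for the coefficients: c = (49/226, -66/113). The projection is proj_W(v) = U c.
Check: (v - proj_W(v)) · u_1 = 0  (should be 0).
Check: (v - proj_W(v)) · u_2 = 0  (should be 0).
Result: proj_W(v) = (-445/226, 347/226, -83/113, 115/113).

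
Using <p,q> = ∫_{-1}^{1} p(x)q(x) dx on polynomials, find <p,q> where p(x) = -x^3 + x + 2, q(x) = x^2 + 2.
<p,q> = 28/3

Expand the product: p(x)·q(x) = -x^5 - x^3 + 2*x^2 + 2*x + 4.
∫_{-1}^{1} of each monomial x^k gives [2/(k+1) if k even, 0 if k odd]. Integrating term-by-term (or equivalently evaluating the antiderivative F(x) = -x^6/6 - x^4/4 + 2*x^3/3 + x^2 + 4*x at the endpoints):
  F(1) − F(−1) = 21/4 − (-49/12) = 28/3.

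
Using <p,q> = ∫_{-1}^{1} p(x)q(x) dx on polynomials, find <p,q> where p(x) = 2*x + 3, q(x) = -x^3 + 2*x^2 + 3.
<p,q> = 106/5

Expand the product: p(x)·q(x) = -2*x^4 + x^3 + 6*x^2 + 6*x + 9.
∫_{-1}^{1} of each monomial x^k gives [2/(k+1) if k even, 0 if k odd]. Integrating term-by-term (or equivalently evaluating the antiderivative F(x) = -2*x^5/5 + x^4/4 + 2*x^3 + 3*x^2 + 9*x at the endpoints):
  F(1) − F(−1) = 277/20 − (-147/20) = 106/5.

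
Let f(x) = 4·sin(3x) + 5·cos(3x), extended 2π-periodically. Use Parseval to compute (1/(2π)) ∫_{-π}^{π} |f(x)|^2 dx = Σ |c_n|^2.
Σ |c_n|^2 = 41/2

Expand |f|^2 and use orthogonality of {sin(nx), cos(mx)} on [-π, π]:
  ∫_{-π}^{π} sin(nx)^2 dx = π, ∫ cos(mx)^2 dx = π, and cross terms integrate to 0.
So ∫_{-π}^{π} f(x)^2 dx = 4^2 · π + 5^2 · π = (16 + 25)π.
Divide by 2π: (16 + 25)/2 = 41/2.
By Parseval, this equals Σ |c_n|^2.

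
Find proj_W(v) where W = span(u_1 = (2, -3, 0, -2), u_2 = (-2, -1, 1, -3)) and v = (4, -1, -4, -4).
proj_W(v) = (358/115, -381/115, -39/115, -163/115)

Set up U = [u_1 | ... | u_2] ∈ R^(4×2). The projector onto W = col(U) is P = U (U^T U)^(-1) U^T.
Compute U^T U =
  [17, 5]
  [5, 15],
and U^T v = (19, 1).
Solve U^T U · c = U^T v for the coefficients: c = (28/23, -39/115). The projection is proj_W(v) = U c.
Check: (v - proj_W(v)) · u_1 = 0  (should be 0).
Check: (v - proj_W(v)) · u_2 = 0  (should be 0).
Result: proj_W(v) = (358/115, -381/115, -39/115, -163/115).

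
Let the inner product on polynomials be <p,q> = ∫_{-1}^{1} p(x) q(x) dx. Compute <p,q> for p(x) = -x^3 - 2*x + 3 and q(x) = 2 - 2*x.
<p,q> = 232/15

Expand the product: p(x)·q(x) = 2*x^4 - 2*x^3 + 4*x^2 - 10*x + 6.
∫_{-1}^{1} of each monomial x^k gives [2/(k+1) if k even, 0 if k odd]. Integrating term-by-term (or equivalently evaluating the antiderivative F(x) = 2*x^5/5 - x^4/2 + 4*x^3/3 - 5*x^2 + 6*x at the endpoints):
  F(1) − F(−1) = 67/30 − (-397/30) = 232/15.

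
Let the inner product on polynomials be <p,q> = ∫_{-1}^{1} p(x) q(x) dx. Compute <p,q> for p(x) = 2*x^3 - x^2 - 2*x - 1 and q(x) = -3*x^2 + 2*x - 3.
<p,q> = 152/15

Expand the product: p(x)·q(x) = -6*x^5 + 7*x^4 - 2*x^3 + 2*x^2 + 4*x + 3.
∫_{-1}^{1} of each monomial x^k gives [2/(k+1) if k even, 0 if k odd]. Integrating term-by-term (or equivalently evaluating the antiderivative F(x) = -x^6 + 7*x^5/5 - x^4/2 + 2*x^3/3 + 2*x^2 + 3*x at the endpoints):
  F(1) − F(−1) = 167/30 − (-137/30) = 152/15.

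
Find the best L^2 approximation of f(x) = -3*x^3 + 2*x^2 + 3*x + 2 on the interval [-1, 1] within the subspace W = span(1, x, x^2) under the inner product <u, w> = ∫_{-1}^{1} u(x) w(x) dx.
g(x) = 2*x^2 + 6*x/5 + 2

The best approximation g ∈ W is the orthogonal projection of f onto W. Writing g = a_0 + a_1 x + a_2 x^2, the coefficients solve the normal equations G · a = b where
  G_{ij} = <φ_i, φ_j> and b_i = <f, φ_i>, with φ_0 = 1, φ_1 = x, φ_2 = x^2.
G =
  [2, 0, 2/3]
  [0, 2/3, 0]
  [2/3, 0, 2/5],
b = (16/3, 4/5, 32/15).
Solving gives a_0 = 2, a_1 = 6/5, a_2 = 2, so
  g(x) = 2*x^2 + 6*x/5 + 2.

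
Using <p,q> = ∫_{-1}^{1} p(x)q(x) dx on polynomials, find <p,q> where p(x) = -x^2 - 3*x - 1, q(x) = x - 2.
<p,q> = 10/3

Expand the product: p(x)·q(x) = -x^3 - x^2 + 5*x + 2.
∫_{-1}^{1} of each monomial x^k gives [2/(k+1) if k even, 0 if k odd]. Integrating term-by-term (or equivalently evaluating the antiderivative F(x) = -x^4/4 - x^3/3 + 5*x^2/2 + 2*x at the endpoints):
  F(1) − F(−1) = 47/12 − (7/12) = 10/3.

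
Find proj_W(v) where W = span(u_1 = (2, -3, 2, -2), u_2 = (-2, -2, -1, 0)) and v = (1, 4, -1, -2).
proj_W(v) = (26/21, 22/7, 5/21, 16/21)

Set up U = [u_1 | ... | u_2] ∈ R^(4×2). The projector onto W = col(U) is P = U (U^T U)^(-1) U^T.
Compute U^T U =
  [21, 0]
  [0, 9],
and U^T v = (-8, -9).
Solve U^T U · c = U^T v for the coefficients: c = (-8/21, -1). The projection is proj_W(v) = U c.
Check: (v - proj_W(v)) · u_1 = 0  (should be 0).
Check: (v - proj_W(v)) · u_2 = 0  (should be 0).
Result: proj_W(v) = (26/21, 22/7, 5/21, 16/21).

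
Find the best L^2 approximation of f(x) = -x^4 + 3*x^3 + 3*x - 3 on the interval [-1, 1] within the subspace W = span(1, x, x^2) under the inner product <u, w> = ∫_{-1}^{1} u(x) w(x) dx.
g(x) = -6*x^2/7 + 24*x/5 - 102/35

The best approximation g ∈ W is the orthogonal projection of f onto W. Writing g = a_0 + a_1 x + a_2 x^2, the coefficients solve the normal equations G · a = b where
  G_{ij} = <φ_i, φ_j> and b_i = <f, φ_i>, with φ_0 = 1, φ_1 = x, φ_2 = x^2.
G =
  [2, 0, 2/3]
  [0, 2/3, 0]
  [2/3, 0, 2/5],
b = (-32/5, 16/5, -16/7).
Solving gives a_0 = -102/35, a_1 = 24/5, a_2 = -6/7, so
  g(x) = -6*x^2/7 + 24*x/5 - 102/35.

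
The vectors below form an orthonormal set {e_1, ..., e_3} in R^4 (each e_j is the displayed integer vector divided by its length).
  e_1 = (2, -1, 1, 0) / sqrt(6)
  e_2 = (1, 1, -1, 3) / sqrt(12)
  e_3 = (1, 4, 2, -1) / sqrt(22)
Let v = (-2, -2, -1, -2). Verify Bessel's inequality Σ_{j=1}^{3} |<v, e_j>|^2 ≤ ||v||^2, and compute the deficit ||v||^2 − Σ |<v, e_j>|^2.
Σ |<v, e_j>|^2 = 563/44; ||v||^2 = 13; deficit = 9/44

Write each e_j = u_j / sqrt(<u_j, u_j>) where u_j is the displayed integer vector. Then <v, e_j> = <v, u_j> / sqrt(<u_j, u_j>), so |<v, e_j>|^2 = <v, u_j>^2 / <u_j, u_j>.
Coefficients: <v, e_1> = -3/sqrt(6), <v, e_2> = -9/sqrt(12), <v, e_3> = -10/sqrt(22).
Square and sum: Σ |<v, e_j>|^2 = 563/44.
Compute ||v||^2 = v·v = 13.
Deficit = 13 − 563/44 = 9/44 ≥ 0, confirming Bessel's inequality. (The deficit equals ||v − Σ <v,e_j> e_j||^2, the squared distance from v to span{e_j}.)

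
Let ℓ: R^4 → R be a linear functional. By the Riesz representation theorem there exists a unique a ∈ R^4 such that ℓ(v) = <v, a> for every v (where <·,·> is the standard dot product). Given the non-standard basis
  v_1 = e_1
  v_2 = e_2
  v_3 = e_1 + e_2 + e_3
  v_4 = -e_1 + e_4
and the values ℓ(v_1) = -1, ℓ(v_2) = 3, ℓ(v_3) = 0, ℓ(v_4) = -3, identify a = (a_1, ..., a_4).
a = (-1, 3, -2, -4)

Write a = (a_1, ..., a_4) in the standard basis. For each basis vector v_i, ℓ(v_i) = <v_i, a> is a linear equation in the a_j's. Collect the n equations into a matrix system V a = ℓ, where row i of V is v_i (expressed in the standard basis). Since V is invertible (lower-triangular with 1s on the diagonal, up to permutation), solve by back-substitution:
  V =
[[1, 0, 0, 0],
 [0, 1, 0, 0],
 [1, 1, 1, 0],
 [-1, 0, 0, 1]]
  V a = (-1, 3, 0, -3)
Solving gives a = (-1, 3, -2, -4).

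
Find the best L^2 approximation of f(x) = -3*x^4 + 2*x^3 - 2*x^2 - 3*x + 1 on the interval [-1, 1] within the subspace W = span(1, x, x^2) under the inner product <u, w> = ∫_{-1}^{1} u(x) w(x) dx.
g(x) = -32*x^2/7 - 9*x/5 + 44/35

The best approximation g ∈ W is the orthogonal projection of f onto W. Writing g = a_0 + a_1 x + a_2 x^2, the coefficients solve the normal equations G · a = b where
  G_{ij} = <φ_i, φ_j> and b_i = <f, φ_i>, with φ_0 = 1, φ_1 = x, φ_2 = x^2.
G =
  [2, 0, 2/3]
  [0, 2/3, 0]
  [2/3, 0, 2/5],
b = (-8/15, -6/5, -104/105).
Solving gives a_0 = 44/35, a_1 = -9/5, a_2 = -32/7, so
  g(x) = -32*x^2/7 - 9*x/5 + 44/35.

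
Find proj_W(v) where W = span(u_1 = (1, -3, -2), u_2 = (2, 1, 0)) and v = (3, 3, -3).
proj_W(v) = (87/23, 33/23, -6/23)

Set up U = [u_1 | ... | u_2] ∈ R^(3×2). The projector onto W = col(U) is P = U (U^T U)^(-1) U^T.
Compute U^T U =
  [14, -1]
  [-1, 5],
and U^T v = (0, 9).
Solve U^T U · c = U^T v for the coefficients: c = (3/23, 42/23). The projection is proj_W(v) = U c.
Check: (v - proj_W(v)) · u_1 = 0  (should be 0).
Check: (v - proj_W(v)) · u_2 = 0  (should be 0).
Result: proj_W(v) = (87/23, 33/23, -6/23).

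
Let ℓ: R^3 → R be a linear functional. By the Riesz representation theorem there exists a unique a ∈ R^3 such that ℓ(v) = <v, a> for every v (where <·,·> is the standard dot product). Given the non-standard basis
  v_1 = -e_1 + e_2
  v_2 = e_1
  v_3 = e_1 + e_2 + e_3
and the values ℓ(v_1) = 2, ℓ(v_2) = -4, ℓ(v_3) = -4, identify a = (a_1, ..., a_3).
a = (-4, -2, 2)

Write a = (a_1, ..., a_3) in the standard basis. For each basis vector v_i, ℓ(v_i) = <v_i, a> is a linear equation in the a_j's. Collect the n equations into a matrix system V a = ℓ, where row i of V is v_i (expressed in the standard basis). Since V is invertible (lower-triangular with 1s on the diagonal, up to permutation), solve by back-substitution:
  V =
[[-1, 1, 0],
 [1, 0, 0],
 [1, 1, 1]]
  V a = (2, -4, -4)
Solving gives a = (-4, -2, 2).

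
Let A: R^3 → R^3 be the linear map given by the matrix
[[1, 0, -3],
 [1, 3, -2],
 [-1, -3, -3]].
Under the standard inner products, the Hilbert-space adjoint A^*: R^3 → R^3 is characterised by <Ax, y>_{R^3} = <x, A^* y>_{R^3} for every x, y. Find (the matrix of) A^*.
A^* = A^T =
[[1, 1, -1],
 [0, 3, -3],
 [-3, -2, -3]]

For real matrices with standard dot products, the defining identity <Ax, y> = <x, A^* y> gives (Ax)^T y = x^T (A^*) y, i.e. x^T A^T y = x^T (A^*) y. Since this holds for all x, y, we must have A^* = A^T. Therefore
A^* =
[[1, 1, -1],
 [0, 3, -3],
 [-3, -2, -3]].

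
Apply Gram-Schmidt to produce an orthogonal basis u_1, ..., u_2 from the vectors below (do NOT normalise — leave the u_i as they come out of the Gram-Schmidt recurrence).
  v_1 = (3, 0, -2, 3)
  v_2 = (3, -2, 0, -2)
Orthogonal basis:
  u_1 = (3, 0, -2, 3)
  u_2 = (57/22, -2, 3/11, -53/22)

Apply the Gram-Schmidt recurrence
  u_1 = v_1
  u_i = v_i − Σ_{j<i} ((v_i · u_j) / (u_j · u_j)) · u_j.

Step by step this gives:
  u_1 = (3, 0, -2, 3)
  u_2 = (57/22, -2, 3/11, -53/22)

Orthogonality check:
  u_2 · u_1 = 0 (should be 0)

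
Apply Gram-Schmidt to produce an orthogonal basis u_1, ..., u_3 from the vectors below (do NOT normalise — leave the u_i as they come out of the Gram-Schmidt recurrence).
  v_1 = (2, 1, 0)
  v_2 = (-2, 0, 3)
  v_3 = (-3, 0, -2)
Orthogonal basis:
  u_1 = (2, 1, 0)
  u_2 = (-2/5, 4/5, 3)
  u_3 = (-39/49, 78/49, -26/49)

Apply the Gram-Schmidt recurrence
  u_1 = v_1
  u_i = v_i − Σ_{j<i} ((v_i · u_j) / (u_j · u_j)) · u_j.

Step by step this gives:
  u_1 = (2, 1, 0)
  u_2 = (-2/5, 4/5, 3)
  u_3 = (-39/49, 78/49, -26/49)

Orthogonality check:
  u_2 · u_1 = 0 (should be 0)
  u_3 · u_1 = 0 (should be 0)
  u_3 · u_2 = 0 (should be 0)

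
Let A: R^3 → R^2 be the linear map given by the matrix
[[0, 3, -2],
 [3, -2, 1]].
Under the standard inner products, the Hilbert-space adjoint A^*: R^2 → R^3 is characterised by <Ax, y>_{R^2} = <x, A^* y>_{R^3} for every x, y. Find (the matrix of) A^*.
A^* = A^T =
[[0, 3],
 [3, -2],
 [-2, 1]]

For real matrices with standard dot products, the defining identity <Ax, y> = <x, A^* y> gives (Ax)^T y = x^T (A^*) y, i.e. x^T A^T y = x^T (A^*) y. Since this holds for all x, y, we must have A^* = A^T. Therefore
A^* =
[[0, 3],
 [3, -2],
 [-2, 1]].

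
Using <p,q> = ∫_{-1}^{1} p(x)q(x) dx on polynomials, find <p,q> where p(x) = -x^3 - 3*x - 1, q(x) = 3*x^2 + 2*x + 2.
<p,q> = -54/5

Expand the product: p(x)·q(x) = -3*x^5 - 2*x^4 - 11*x^3 - 9*x^2 - 8*x - 2.
∫_{-1}^{1} of each monomial x^k gives [2/(k+1) if k even, 0 if k odd]. Integrating term-by-term (or equivalently evaluating the antiderivative F(x) = -x^6/2 - 2*x^5/5 - 11*x^4/4 - 3*x^3 - 4*x^2 - 2*x at the endpoints):
  F(1) − F(−1) = -253/20 − (-37/20) = -54/5.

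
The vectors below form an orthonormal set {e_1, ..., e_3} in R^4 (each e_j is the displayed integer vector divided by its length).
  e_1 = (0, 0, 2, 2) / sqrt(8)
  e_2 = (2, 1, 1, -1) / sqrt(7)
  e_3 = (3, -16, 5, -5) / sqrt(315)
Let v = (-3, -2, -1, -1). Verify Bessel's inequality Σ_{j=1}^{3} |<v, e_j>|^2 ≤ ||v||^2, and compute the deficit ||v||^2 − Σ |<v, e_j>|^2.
Σ |<v, e_j>|^2 = 577/45; ||v||^2 = 15; deficit = 98/45

Write each e_j = u_j / sqrt(<u_j, u_j>) where u_j is the displayed integer vector. Then <v, e_j> = <v, u_j> / sqrt(<u_j, u_j>), so |<v, e_j>|^2 = <v, u_j>^2 / <u_j, u_j>.
Coefficients: <v, e_1> = -4/sqrt(8), <v, e_2> = -8/sqrt(7), <v, e_3> = 23/sqrt(315).
Square and sum: Σ |<v, e_j>|^2 = 577/45.
Compute ||v||^2 = v·v = 15.
Deficit = 15 − 577/45 = 98/45 ≥ 0, confirming Bessel's inequality. (The deficit equals ||v − Σ <v,e_j> e_j||^2, the squared distance from v to span{e_j}.)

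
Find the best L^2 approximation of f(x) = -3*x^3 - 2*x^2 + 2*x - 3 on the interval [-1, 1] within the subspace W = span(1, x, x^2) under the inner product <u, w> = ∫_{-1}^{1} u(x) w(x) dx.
g(x) = -2*x^2 + x/5 - 3

The best approximation g ∈ W is the orthogonal projection of f onto W. Writing g = a_0 + a_1 x + a_2 x^2, the coefficients solve the normal equations G · a = b where
  G_{ij} = <φ_i, φ_j> and b_i = <f, φ_i>, with φ_0 = 1, φ_1 = x, φ_2 = x^2.
G =
  [2, 0, 2/3]
  [0, 2/3, 0]
  [2/3, 0, 2/5],
b = (-22/3, 2/15, -14/5).
Solving gives a_0 = -3, a_1 = 1/5, a_2 = -2, so
  g(x) = -2*x^2 + x/5 - 3.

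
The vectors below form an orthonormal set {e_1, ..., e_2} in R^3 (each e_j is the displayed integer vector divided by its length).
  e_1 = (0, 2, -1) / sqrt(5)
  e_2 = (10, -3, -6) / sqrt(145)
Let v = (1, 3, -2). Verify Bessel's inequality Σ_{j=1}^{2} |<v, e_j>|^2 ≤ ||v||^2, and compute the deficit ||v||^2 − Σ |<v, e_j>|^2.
Σ |<v, e_j>|^2 = 405/29; ||v||^2 = 14; deficit = 1/29

Write each e_j = u_j / sqrt(<u_j, u_j>) where u_j is the displayed integer vector. Then <v, e_j> = <v, u_j> / sqrt(<u_j, u_j>), so |<v, e_j>|^2 = <v, u_j>^2 / <u_j, u_j>.
Coefficients: <v, e_1> = 8/sqrt(5), <v, e_2> = 13/sqrt(145).
Square and sum: Σ |<v, e_j>|^2 = 405/29.
Compute ||v||^2 = v·v = 14.
Deficit = 14 − 405/29 = 1/29 ≥ 0, confirming Bessel's inequality. (The deficit equals ||v − Σ <v,e_j> e_j||^2, the squared distance from v to span{e_j}.)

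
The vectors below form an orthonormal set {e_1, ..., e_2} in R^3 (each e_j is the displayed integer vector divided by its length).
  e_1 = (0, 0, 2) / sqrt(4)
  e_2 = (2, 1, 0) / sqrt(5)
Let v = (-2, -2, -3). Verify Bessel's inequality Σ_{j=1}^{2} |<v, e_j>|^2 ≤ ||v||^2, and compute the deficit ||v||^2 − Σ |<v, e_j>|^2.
Σ |<v, e_j>|^2 = 81/5; ||v||^2 = 17; deficit = 4/5

Write each e_j = u_j / sqrt(<u_j, u_j>) where u_j is the displayed integer vector. Then <v, e_j> = <v, u_j> / sqrt(<u_j, u_j>), so |<v, e_j>|^2 = <v, u_j>^2 / <u_j, u_j>.
Coefficients: <v, e_1> = -6/sqrt(4), <v, e_2> = -6/sqrt(5).
Square and sum: Σ |<v, e_j>|^2 = 81/5.
Compute ||v||^2 = v·v = 17.
Deficit = 17 − 81/5 = 4/5 ≥ 0, confirming Bessel's inequality. (The deficit equals ||v − Σ <v,e_j> e_j||^2, the squared distance from v to span{e_j}.)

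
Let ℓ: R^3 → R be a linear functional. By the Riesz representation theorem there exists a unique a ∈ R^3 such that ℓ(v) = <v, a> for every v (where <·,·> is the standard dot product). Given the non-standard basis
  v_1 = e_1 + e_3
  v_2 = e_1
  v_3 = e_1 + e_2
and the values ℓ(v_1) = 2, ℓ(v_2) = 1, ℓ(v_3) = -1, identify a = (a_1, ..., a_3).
a = (1, -2, 1)

Write a = (a_1, ..., a_3) in the standard basis. For each basis vector v_i, ℓ(v_i) = <v_i, a> is a linear equation in the a_j's. Collect the n equations into a matrix system V a = ℓ, where row i of V is v_i (expressed in the standard basis). Since V is invertible (lower-triangular with 1s on the diagonal, up to permutation), solve by back-substitution:
  V =
[[1, 0, 1],
 [1, 0, 0],
 [1, 1, 0]]
  V a = (2, 1, -1)
Solving gives a = (1, -2, 1).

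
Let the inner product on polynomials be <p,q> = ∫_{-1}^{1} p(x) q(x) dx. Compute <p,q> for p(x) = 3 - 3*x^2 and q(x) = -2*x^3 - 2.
<p,q> = -8

Expand the product: p(x)·q(x) = 6*x^5 - 6*x^3 + 6*x^2 - 6.
∫_{-1}^{1} of each monomial x^k gives [2/(k+1) if k even, 0 if k odd]. Integrating term-by-term (or equivalently evaluating the antiderivative F(x) = x^6 - 3*x^4/2 + 2*x^3 - 6*x at the endpoints):
  F(1) − F(−1) = -9/2 − (7/2) = -8.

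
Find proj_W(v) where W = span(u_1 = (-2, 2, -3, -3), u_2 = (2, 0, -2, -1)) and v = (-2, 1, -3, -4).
proj_W(v) = (-384/209, 426/209, -681/209, -60/19)

Set up U = [u_1 | ... | u_2] ∈ R^(4×2). The projector onto W = col(U) is P = U (U^T U)^(-1) U^T.
Compute U^T U =
  [26, 5]
  [5, 9],
and U^T v = (27, 6).
Solve U^T U · c = U^T v for the coefficients: c = (213/209, 21/209). The projection is proj_W(v) = U c.
Check: (v - proj_W(v)) · u_1 = 0  (should be 0).
Check: (v - proj_W(v)) · u_2 = 0  (should be 0).
Result: proj_W(v) = (-384/209, 426/209, -681/209, -60/19).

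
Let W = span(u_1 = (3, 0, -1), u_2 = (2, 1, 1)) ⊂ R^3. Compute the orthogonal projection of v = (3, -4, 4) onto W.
proj_W(v) = (2, 1, 1)

Set up U = [u_1 | ... | u_2] ∈ R^(3×2). The projector onto W = col(U) is P = U (U^T U)^(-1) U^T.
Compute U^T U =
  [10, 5]
  [5, 6],
and U^T v = (5, 6).
Solve U^T U · c = U^T v for the coefficients: c = (0, 1). The projection is proj_W(v) = U c.
Check: (v - proj_W(v)) · u_1 = 0  (should be 0).
Check: (v - proj_W(v)) · u_2 = 0  (should be 0).
Result: proj_W(v) = (2, 1, 1).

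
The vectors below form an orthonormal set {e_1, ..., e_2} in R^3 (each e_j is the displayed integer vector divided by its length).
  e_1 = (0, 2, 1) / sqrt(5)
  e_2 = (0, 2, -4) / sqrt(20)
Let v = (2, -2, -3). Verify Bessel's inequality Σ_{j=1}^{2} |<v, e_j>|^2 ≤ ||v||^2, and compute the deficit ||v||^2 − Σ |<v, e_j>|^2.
Σ |<v, e_j>|^2 = 13; ||v||^2 = 17; deficit = 4

Write each e_j = u_j / sqrt(<u_j, u_j>) where u_j is the displayed integer vector. Then <v, e_j> = <v, u_j> / sqrt(<u_j, u_j>), so |<v, e_j>|^2 = <v, u_j>^2 / <u_j, u_j>.
Coefficients: <v, e_1> = -7/sqrt(5), <v, e_2> = 8/sqrt(20).
Square and sum: Σ |<v, e_j>|^2 = 13.
Compute ||v||^2 = v·v = 17.
Deficit = 17 − 13 = 4 ≥ 0, confirming Bessel's inequality. (The deficit equals ||v − Σ <v,e_j> e_j||^2, the squared distance from v to span{e_j}.)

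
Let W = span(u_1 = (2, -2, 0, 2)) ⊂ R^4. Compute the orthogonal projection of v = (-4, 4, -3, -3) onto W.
proj_W(v) = (-11/3, 11/3, 0, -11/3)

Set up U = [u_1 | ... | u_1] ∈ R^(4×1). The projector onto W = col(U) is P = U (U^T U)^(-1) U^T.
Compute U^T U =
  [12],
and U^T v = (-22).
Solve U^T U · c = U^T v for the coefficients: c = (-11/6). The projection is proj_W(v) = U c.
Check: (v - proj_W(v)) · u_1 = 0  (should be 0).
Result: proj_W(v) = (-11/3, 11/3, 0, -11/3).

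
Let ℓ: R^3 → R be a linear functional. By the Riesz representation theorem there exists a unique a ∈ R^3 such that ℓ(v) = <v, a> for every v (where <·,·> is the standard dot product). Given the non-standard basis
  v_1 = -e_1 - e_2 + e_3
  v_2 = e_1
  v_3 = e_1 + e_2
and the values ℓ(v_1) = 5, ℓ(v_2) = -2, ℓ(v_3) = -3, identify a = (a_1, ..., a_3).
a = (-2, -1, 2)

Write a = (a_1, ..., a_3) in the standard basis. For each basis vector v_i, ℓ(v_i) = <v_i, a> is a linear equation in the a_j's. Collect the n equations into a matrix system V a = ℓ, where row i of V is v_i (expressed in the standard basis). Since V is invertible (lower-triangular with 1s on the diagonal, up to permutation), solve by back-substitution:
  V =
[[-1, -1, 1],
 [1, 0, 0],
 [1, 1, 0]]
  V a = (5, -2, -3)
Solving gives a = (-2, -1, 2).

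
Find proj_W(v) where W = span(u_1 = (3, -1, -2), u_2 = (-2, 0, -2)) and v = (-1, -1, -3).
proj_W(v) = (-8/9, -4/9, -28/9)

Set up U = [u_1 | ... | u_2] ∈ R^(3×2). The projector onto W = col(U) is P = U (U^T U)^(-1) U^T.
Compute U^T U =
  [14, -2]
  [-2, 8],
and U^T v = (4, 8).
Solve U^T U · c = U^T v for the coefficients: c = (4/9, 10/9). The projection is proj_W(v) = U c.
Check: (v - proj_W(v)) · u_1 = 0  (should be 0).
Check: (v - proj_W(v)) · u_2 = 0  (should be 0).
Result: proj_W(v) = (-8/9, -4/9, -28/9).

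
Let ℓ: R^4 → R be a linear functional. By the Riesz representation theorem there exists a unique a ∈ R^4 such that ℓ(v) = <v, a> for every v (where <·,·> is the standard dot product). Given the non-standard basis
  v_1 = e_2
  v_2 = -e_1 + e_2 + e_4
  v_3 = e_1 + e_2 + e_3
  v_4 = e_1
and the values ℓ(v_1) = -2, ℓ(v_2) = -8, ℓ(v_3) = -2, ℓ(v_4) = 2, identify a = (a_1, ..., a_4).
a = (2, -2, -2, -4)

Write a = (a_1, ..., a_4) in the standard basis. For each basis vector v_i, ℓ(v_i) = <v_i, a> is a linear equation in the a_j's. Collect the n equations into a matrix system V a = ℓ, where row i of V is v_i (expressed in the standard basis). Since V is invertible (lower-triangular with 1s on the diagonal, up to permutation), solve by back-substitution:
  V =
[[0, 1, 0, 0],
 [-1, 1, 0, 1],
 [1, 1, 1, 0],
 [1, 0, 0, 0]]
  V a = (-2, -8, -2, 2)
Solving gives a = (2, -2, -2, -4).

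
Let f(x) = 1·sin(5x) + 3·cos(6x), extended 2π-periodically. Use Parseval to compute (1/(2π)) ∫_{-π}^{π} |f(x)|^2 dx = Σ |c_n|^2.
Σ |c_n|^2 = 5

Expand |f|^2 and use orthogonality of {sin(nx), cos(mx)} on [-π, π]:
  ∫_{-π}^{π} sin(nx)^2 dx = π, ∫ cos(mx)^2 dx = π, and cross terms integrate to 0.
So ∫_{-π}^{π} f(x)^2 dx = 1^2 · π + 3^2 · π = (1 + 9)π.
Divide by 2π: (1 + 9)/2 = 5.
By Parseval, this equals Σ |c_n|^2.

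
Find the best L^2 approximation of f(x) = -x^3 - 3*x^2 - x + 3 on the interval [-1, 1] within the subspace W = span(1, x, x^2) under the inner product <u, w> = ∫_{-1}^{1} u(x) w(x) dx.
g(x) = -3*x^2 - 8*x/5 + 3

The best approximation g ∈ W is the orthogonal projection of f onto W. Writing g = a_0 + a_1 x + a_2 x^2, the coefficients solve the normal equations G · a = b where
  G_{ij} = <φ_i, φ_j> and b_i = <f, φ_i>, with φ_0 = 1, φ_1 = x, φ_2 = x^2.
G =
  [2, 0, 2/3]
  [0, 2/3, 0]
  [2/3, 0, 2/5],
b = (4, -16/15, 4/5).
Solving gives a_0 = 3, a_1 = -8/5, a_2 = -3, so
  g(x) = -3*x^2 - 8*x/5 + 3.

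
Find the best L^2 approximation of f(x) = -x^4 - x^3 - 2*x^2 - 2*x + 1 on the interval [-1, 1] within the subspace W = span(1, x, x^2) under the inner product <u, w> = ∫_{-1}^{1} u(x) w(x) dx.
g(x) = -20*x^2/7 - 13*x/5 + 38/35

The best approximation g ∈ W is the orthogonal projection of f onto W. Writing g = a_0 + a_1 x + a_2 x^2, the coefficients solve the normal equations G · a = b where
  G_{ij} = <φ_i, φ_j> and b_i = <f, φ_i>, with φ_0 = 1, φ_1 = x, φ_2 = x^2.
G =
  [2, 0, 2/3]
  [0, 2/3, 0]
  [2/3, 0, 2/5],
b = (4/15, -26/15, -44/105).
Solving gives a_0 = 38/35, a_1 = -13/5, a_2 = -20/7, so
  g(x) = -20*x^2/7 - 13*x/5 + 38/35.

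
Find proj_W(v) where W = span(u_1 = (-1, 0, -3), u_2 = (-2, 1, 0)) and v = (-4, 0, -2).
proj_W(v) = (-77/23, 30/23, -51/23)

Set up U = [u_1 | ... | u_2] ∈ R^(3×2). The projector onto W = col(U) is P = U (U^T U)^(-1) U^T.
Compute U^T U =
  [10, 2]
  [2, 5],
and U^T v = (10, 8).
Solve U^T U · c = U^T v for the coefficients: c = (17/23, 30/23). The projection is proj_W(v) = U c.
Check: (v - proj_W(v)) · u_1 = 0  (should be 0).
Check: (v - proj_W(v)) · u_2 = 0  (should be 0).
Result: proj_W(v) = (-77/23, 30/23, -51/23).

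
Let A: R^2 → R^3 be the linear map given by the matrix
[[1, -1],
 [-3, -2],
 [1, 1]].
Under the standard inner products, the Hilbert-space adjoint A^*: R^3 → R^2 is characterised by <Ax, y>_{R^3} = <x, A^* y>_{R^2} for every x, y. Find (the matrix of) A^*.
A^* = A^T =
[[1, -3, 1],
 [-1, -2, 1]]

For real matrices with standard dot products, the defining identity <Ax, y> = <x, A^* y> gives (Ax)^T y = x^T (A^*) y, i.e. x^T A^T y = x^T (A^*) y. Since this holds for all x, y, we must have A^* = A^T. Therefore
A^* =
[[1, -3, 1],
 [-1, -2, 1]].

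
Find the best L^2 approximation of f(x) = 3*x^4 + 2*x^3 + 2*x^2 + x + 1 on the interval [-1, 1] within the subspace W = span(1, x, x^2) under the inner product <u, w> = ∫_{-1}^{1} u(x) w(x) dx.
g(x) = 32*x^2/7 + 11*x/5 + 26/35

The best approximation g ∈ W is the orthogonal projection of f onto W. Writing g = a_0 + a_1 x + a_2 x^2, the coefficients solve the normal equations G · a = b where
  G_{ij} = <φ_i, φ_j> and b_i = <f, φ_i>, with φ_0 = 1, φ_1 = x, φ_2 = x^2.
G =
  [2, 0, 2/3]
  [0, 2/3, 0]
  [2/3, 0, 2/5],
b = (68/15, 22/15, 244/105).
Solving gives a_0 = 26/35, a_1 = 11/5, a_2 = 32/7, so
  g(x) = 32*x^2/7 + 11*x/5 + 26/35.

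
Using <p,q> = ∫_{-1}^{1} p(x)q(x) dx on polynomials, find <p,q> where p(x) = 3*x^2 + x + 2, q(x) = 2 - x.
<p,q> = 34/3

Expand the product: p(x)·q(x) = -3*x^3 + 5*x^2 + 4.
∫_{-1}^{1} of each monomial x^k gives [2/(k+1) if k even, 0 if k odd]. Integrating term-by-term (or equivalently evaluating the antiderivative F(x) = -3*x^4/4 + 5*x^3/3 + 4*x at the endpoints):
  F(1) − F(−1) = 59/12 − (-77/12) = 34/3.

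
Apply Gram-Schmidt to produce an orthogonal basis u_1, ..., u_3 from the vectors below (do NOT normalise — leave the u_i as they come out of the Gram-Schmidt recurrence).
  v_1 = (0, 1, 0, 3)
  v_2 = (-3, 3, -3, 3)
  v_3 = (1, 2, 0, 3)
Orthogonal basis:
  u_1 = (0, 1, 0, 3)
  u_2 = (-3, 9/5, -3, -3/5)
  u_3 = (5/6, 1, -1/6, -1/3)

Apply the Gram-Schmidt recurrence
  u_1 = v_1
  u_i = v_i − Σ_{j<i} ((v_i · u_j) / (u_j · u_j)) · u_j.

Step by step this gives:
  u_1 = (0, 1, 0, 3)
  u_2 = (-3, 9/5, -3, -3/5)
  u_3 = (5/6, 1, -1/6, -1/3)

Orthogonality check:
  u_2 · u_1 = 0 (should be 0)
  u_3 · u_1 = 0 (should be 0)
  u_3 · u_2 = 0 (should be 0)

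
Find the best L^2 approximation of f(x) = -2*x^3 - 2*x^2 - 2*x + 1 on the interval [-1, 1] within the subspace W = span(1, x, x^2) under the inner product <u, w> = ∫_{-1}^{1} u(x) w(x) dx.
g(x) = -2*x^2 - 16*x/5 + 1

The best approximation g ∈ W is the orthogonal projection of f onto W. Writing g = a_0 + a_1 x + a_2 x^2, the coefficients solve the normal equations G · a = b where
  G_{ij} = <φ_i, φ_j> and b_i = <f, φ_i>, with φ_0 = 1, φ_1 = x, φ_2 = x^2.
G =
  [2, 0, 2/3]
  [0, 2/3, 0]
  [2/3, 0, 2/5],
b = (2/3, -32/15, -2/15).
Solving gives a_0 = 1, a_1 = -16/5, a_2 = -2, so
  g(x) = -2*x^2 - 16*x/5 + 1.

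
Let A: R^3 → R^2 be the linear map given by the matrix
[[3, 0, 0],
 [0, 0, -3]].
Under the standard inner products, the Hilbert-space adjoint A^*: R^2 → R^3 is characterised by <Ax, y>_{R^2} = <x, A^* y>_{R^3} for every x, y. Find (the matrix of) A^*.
A^* = A^T =
[[3, 0],
 [0, 0],
 [0, -3]]

For real matrices with standard dot products, the defining identity <Ax, y> = <x, A^* y> gives (Ax)^T y = x^T (A^*) y, i.e. x^T A^T y = x^T (A^*) y. Since this holds for all x, y, we must have A^* = A^T. Therefore
A^* =
[[3, 0],
 [0, 0],
 [0, -3]].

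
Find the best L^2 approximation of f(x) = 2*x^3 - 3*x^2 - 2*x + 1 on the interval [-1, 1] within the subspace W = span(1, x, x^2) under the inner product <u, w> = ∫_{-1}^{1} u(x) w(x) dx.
g(x) = -3*x^2 - 4*x/5 + 1

The best approximation g ∈ W is the orthogonal projection of f onto W. Writing g = a_0 + a_1 x + a_2 x^2, the coefficients solve the normal equations G · a = b where
  G_{ij} = <φ_i, φ_j> and b_i = <f, φ_i>, with φ_0 = 1, φ_1 = x, φ_2 = x^2.
G =
  [2, 0, 2/3]
  [0, 2/3, 0]
  [2/3, 0, 2/5],
b = (0, -8/15, -8/15).
Solving gives a_0 = 1, a_1 = -4/5, a_2 = -3, so
  g(x) = -3*x^2 - 4*x/5 + 1.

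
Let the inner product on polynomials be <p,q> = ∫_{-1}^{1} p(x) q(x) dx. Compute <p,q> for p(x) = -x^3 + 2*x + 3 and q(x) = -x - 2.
<p,q> = -194/15

Expand the product: p(x)·q(x) = x^4 + 2*x^3 - 2*x^2 - 7*x - 6.
∫_{-1}^{1} of each monomial x^k gives [2/(k+1) if k even, 0 if k odd]. Integrating term-by-term (or equivalently evaluating the antiderivative F(x) = x^5/5 + x^4/2 - 2*x^3/3 - 7*x^2/2 - 6*x at the endpoints):
  F(1) − F(−1) = -142/15 − (52/15) = -194/15.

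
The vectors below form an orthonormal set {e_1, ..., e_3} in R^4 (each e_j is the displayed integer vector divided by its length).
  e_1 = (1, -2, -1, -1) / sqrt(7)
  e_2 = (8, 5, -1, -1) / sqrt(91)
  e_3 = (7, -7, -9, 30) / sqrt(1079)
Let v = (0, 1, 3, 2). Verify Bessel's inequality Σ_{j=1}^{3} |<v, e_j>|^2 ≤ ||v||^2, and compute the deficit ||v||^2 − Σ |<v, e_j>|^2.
Σ |<v, e_j>|^2 = 633/83; ||v||^2 = 14; deficit = 529/83

Write each e_j = u_j / sqrt(<u_j, u_j>) where u_j is the displayed integer vector. Then <v, e_j> = <v, u_j> / sqrt(<u_j, u_j>), so |<v, e_j>|^2 = <v, u_j>^2 / <u_j, u_j>.
Coefficients: <v, e_1> = -7/sqrt(7), <v, e_2> = 0/sqrt(91), <v, e_3> = 26/sqrt(1079).
Square and sum: Σ |<v, e_j>|^2 = 633/83.
Compute ||v||^2 = v·v = 14.
Deficit = 14 − 633/83 = 529/83 ≥ 0, confirming Bessel's inequality. (The deficit equals ||v − Σ <v,e_j> e_j||^2, the squared distance from v to span{e_j}.)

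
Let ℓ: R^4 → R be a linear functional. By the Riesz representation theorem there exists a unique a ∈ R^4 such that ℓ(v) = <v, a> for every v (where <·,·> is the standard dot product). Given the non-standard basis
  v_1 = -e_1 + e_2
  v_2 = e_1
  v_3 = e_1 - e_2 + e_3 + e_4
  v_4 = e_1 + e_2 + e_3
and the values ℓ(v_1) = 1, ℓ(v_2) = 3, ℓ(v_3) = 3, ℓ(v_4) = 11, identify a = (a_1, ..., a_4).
a = (3, 4, 4, 0)

Write a = (a_1, ..., a_4) in the standard basis. For each basis vector v_i, ℓ(v_i) = <v_i, a> is a linear equation in the a_j's. Collect the n equations into a matrix system V a = ℓ, where row i of V is v_i (expressed in the standard basis). Since V is invertible (lower-triangular with 1s on the diagonal, up to permutation), solve by back-substitution:
  V =
[[-1, 1, 0, 0],
 [1, 0, 0, 0],
 [1, -1, 1, 1],
 [1, 1, 1, 0]]
  V a = (1, 3, 3, 11)
Solving gives a = (3, 4, 4, 0).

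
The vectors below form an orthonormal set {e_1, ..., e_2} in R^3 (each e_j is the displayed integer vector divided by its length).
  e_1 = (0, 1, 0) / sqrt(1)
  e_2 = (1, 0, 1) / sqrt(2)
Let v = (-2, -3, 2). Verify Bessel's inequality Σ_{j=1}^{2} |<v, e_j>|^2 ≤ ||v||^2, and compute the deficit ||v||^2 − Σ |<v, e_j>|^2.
Σ |<v, e_j>|^2 = 9; ||v||^2 = 17; deficit = 8

Write each e_j = u_j / sqrt(<u_j, u_j>) where u_j is the displayed integer vector. Then <v, e_j> = <v, u_j> / sqrt(<u_j, u_j>), so |<v, e_j>|^2 = <v, u_j>^2 / <u_j, u_j>.
Coefficients: <v, e_1> = -3/sqrt(1), <v, e_2> = 0/sqrt(2).
Square and sum: Σ |<v, e_j>|^2 = 9.
Compute ||v||^2 = v·v = 17.
Deficit = 17 − 9 = 8 ≥ 0, confirming Bessel's inequality. (The deficit equals ||v − Σ <v,e_j> e_j||^2, the squared distance from v to span{e_j}.)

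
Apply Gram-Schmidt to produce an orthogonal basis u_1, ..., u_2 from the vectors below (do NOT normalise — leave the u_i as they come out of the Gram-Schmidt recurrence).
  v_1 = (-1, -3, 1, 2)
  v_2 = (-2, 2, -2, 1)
Orthogonal basis:
  u_1 = (-1, -3, 1, 2)
  u_2 = (-34/15, 6/5, -26/15, 23/15)

Apply the Gram-Schmidt recurrence
  u_1 = v_1
  u_i = v_i − Σ_{j<i} ((v_i · u_j) / (u_j · u_j)) · u_j.

Step by step this gives:
  u_1 = (-1, -3, 1, 2)
  u_2 = (-34/15, 6/5, -26/15, 23/15)

Orthogonality check:
  u_2 · u_1 = 0 (should be 0)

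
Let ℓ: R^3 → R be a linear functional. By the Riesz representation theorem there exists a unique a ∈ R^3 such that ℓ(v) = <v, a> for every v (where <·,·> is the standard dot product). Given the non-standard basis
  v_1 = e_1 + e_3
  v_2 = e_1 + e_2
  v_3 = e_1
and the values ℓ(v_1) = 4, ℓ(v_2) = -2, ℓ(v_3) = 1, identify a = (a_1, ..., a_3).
a = (1, -3, 3)

Write a = (a_1, ..., a_3) in the standard basis. For each basis vector v_i, ℓ(v_i) = <v_i, a> is a linear equation in the a_j's. Collect the n equations into a matrix system V a = ℓ, where row i of V is v_i (expressed in the standard basis). Since V is invertible (lower-triangular with 1s on the diagonal, up to permutation), solve by back-substitution:
  V =
[[1, 0, 1],
 [1, 1, 0],
 [1, 0, 0]]
  V a = (4, -2, 1)
Solving gives a = (1, -3, 3).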